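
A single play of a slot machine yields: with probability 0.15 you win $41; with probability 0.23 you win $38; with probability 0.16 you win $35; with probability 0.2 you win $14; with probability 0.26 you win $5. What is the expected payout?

E[payout] = 41·0.15 + 38·0.23 + 35·0.16 + 14·0.2 + 5·0.26
 = 6.15 + 8.74 + 5.6 + 2.8 + 1.3
 = 24.59

24.59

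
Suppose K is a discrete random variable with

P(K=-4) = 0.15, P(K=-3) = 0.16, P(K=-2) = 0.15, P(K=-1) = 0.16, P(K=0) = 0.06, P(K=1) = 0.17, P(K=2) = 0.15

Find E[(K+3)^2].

E[(K+3)^2] = Σ (k+3)^2·P(K=k)
 = 1·0.15 + 0·0.16 + 1·0.15 + 4·0.16 + 9·0.06 + 16·0.17 + 25·0.15
 = 0.15 + 0 + 0.15 + 0.64 + 0.54 + 2.72 + 3.75
 = 7.95

7.95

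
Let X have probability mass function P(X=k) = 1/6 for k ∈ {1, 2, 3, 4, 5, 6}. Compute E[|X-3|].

E[|X-3|] = Σ |x-3|·P(X=x)
 = 2·1/6 + 1·1/6 + 0·1/6 + 1·1/6 + 2·1/6 + 3·1/6
 = 1/3 + 1/6 + 0 + 1/6 + 1/3 + 1/2
 = 3/2

1.5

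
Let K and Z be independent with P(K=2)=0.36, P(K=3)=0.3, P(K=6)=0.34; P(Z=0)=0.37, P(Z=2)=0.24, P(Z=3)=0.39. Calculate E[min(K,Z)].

E[min(K,Z)] = Σ_k Σ_z min(k,z) · P(K=k)P(Z=z)
 = 0·0.1332 + 2·0.0864 + 2·0.1404 + 0·0.111 + 2·0.072 + 3·0.117 + 0·0.1258 + 2·0.0816 + 3·0.1326
 = 0 + 0.1728 + 0.2808 + 0 + 0.144 + 0.351 + 0 + 0.1632 + 0.3978
 = 1.5096

1.5096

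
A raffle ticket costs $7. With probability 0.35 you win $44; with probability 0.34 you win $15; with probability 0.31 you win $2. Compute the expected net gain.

14.12

E[payout] = 44·0.35 + 15·0.34 + 2·0.31
 = 15.4 + 5.1 + 0.62
 = 21.12
Net = 21.12 - 7 = 14.12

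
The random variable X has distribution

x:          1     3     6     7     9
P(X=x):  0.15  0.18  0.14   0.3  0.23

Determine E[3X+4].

21.1

E[3X+4] = Σ (3x+4)·P(X=x)
 = 7·0.15 + 13·0.18 + 22·0.14 + 25·0.3 + 31·0.23
 = 1.05 + 2.34 + 3.08 + 7.5 + 7.13
 = 21.1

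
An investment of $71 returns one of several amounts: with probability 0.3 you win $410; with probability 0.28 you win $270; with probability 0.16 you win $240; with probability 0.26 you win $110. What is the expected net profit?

E[payout] = 410·0.3 + 270·0.28 + 240·0.16 + 110·0.26
 = 123 + 75.6 + 38.4 + 28.6
 = 265.6
Net = 265.6 - 71 = 194.6

194.6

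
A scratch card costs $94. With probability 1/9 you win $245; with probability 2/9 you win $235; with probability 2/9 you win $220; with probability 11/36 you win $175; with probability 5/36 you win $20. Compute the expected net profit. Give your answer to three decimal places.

E[payout] = 245·1/9 + 235·2/9 + 220·2/9 + 175·11/36 + 20·5/36
 = 245/9 + 470/9 + 440/9 + 1925/36 + 25/9
 = 2215/12
Net = 2215/12 - 94 = 1087/12

90.583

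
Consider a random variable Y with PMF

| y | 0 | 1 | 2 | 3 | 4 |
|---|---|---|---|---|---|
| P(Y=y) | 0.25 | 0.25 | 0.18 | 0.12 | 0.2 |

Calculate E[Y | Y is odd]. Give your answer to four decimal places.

P(Y is odd) = 0.25 + 0.12 = 0.37.
E[Y | Y is odd] = [1·0.25 + 3·0.12] / 0.37
 = 0.61 / 0.37
 = 61/37

1.6486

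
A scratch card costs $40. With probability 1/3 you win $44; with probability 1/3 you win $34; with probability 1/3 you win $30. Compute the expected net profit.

E[payout] = 44·1/3 + 34·1/3 + 30·1/3
 = 44/3 + 34/3 + 10
 = 36
Net = 36 - 40 = -4

-4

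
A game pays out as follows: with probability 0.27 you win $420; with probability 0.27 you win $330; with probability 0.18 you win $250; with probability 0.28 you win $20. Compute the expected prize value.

253.1

E[payout] = 420·0.27 + 330·0.27 + 250·0.18 + 20·0.28
 = 113.4 + 89.1 + 45 + 5.6
 = 253.1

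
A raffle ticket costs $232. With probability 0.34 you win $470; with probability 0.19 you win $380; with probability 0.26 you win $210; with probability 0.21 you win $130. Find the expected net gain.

E[payout] = 470·0.34 + 380·0.19 + 210·0.26 + 130·0.21
 = 159.8 + 72.2 + 54.6 + 27.3
 = 313.9
Net = 313.9 - 232 = 81.9

81.9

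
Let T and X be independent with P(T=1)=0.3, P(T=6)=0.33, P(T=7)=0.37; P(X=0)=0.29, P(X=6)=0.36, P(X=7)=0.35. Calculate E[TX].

E[TX] = Σ_t Σ_x tx · P(T=t)P(X=x)
 = 0·0.087 + 6·0.108 + 7·0.105 + 0·0.0957 + 36·0.1188 + 42·0.1155 + 0·0.1073 + 42·0.1332 + 49·0.1295
 = 0 + 0.648 + 0.735 + 0 + 4.2768 + 4.851 + 0 + 5.5944 + 6.3455
 = 22.4507

22.4507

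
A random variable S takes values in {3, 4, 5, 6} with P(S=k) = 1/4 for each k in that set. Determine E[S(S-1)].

E[S(S-1)] = Σ s(s-1)·P(S=s)
 = 6·1/4 + 12·1/4 + 20·1/4 + 30·1/4
 = 3/2 + 3 + 5 + 15/2
 = 17

17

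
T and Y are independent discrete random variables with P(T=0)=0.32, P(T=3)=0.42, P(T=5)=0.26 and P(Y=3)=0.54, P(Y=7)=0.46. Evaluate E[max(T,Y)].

E[max(T,Y)] = Σ_t Σ_y max(t,y) · P(T=t)P(Y=y)
 = 3·0.1728 + 7·0.1472 + 3·0.2268 + 7·0.1932 + 5·0.1404 + 7·0.1196
 = 0.5184 + 1.0304 + 0.6804 + 1.3524 + 0.702 + 0.8372
 = 5.1208

5.1208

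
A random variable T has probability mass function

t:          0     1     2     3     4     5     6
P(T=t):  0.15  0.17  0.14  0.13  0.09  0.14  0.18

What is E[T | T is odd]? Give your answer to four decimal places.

2.8636

P(T is odd) = 0.17 + 0.13 + 0.14 = 0.44.
E[T | T is odd] = [1·0.17 + 3·0.13 + 5·0.14] / 0.44
 = 1.26 / 0.44
 = 63/22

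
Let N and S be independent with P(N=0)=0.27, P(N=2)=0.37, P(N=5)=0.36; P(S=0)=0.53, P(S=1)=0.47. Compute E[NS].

E[NS] = Σ_n Σ_s ns · P(N=n)P(S=s)
 = 0·0.1431 + 0·0.1269 + 0·0.1961 + 2·0.1739 + 0·0.1908 + 5·0.1692
 = 0 + 0 + 0 + 0.3478 + 0 + 0.846
 = 1.1938

1.1938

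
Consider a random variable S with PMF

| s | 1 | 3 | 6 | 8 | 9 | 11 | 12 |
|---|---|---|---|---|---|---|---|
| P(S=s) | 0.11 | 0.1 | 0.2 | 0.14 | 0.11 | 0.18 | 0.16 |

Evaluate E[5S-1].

E[5S-1] = Σ (5s-1)·P(S=s)
 = 4·0.11 + 14·0.1 + 29·0.2 + 39·0.14 + 44·0.11 + 54·0.18 + 59·0.16
 = 0.44 + 1.4 + 5.8 + 5.46 + 4.84 + 9.72 + 9.44
 = 37.1

37.1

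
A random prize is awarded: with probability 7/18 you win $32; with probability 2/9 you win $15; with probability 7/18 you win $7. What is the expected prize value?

E[payout] = 32·7/18 + 15·2/9 + 7·7/18
 = 112/9 + 10/3 + 49/18
 = 37/2

18.5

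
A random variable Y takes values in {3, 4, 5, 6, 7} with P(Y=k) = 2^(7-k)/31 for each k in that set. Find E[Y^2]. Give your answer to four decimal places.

E[Y^2] = Σ y^2·P(Y=y)
 = 9·16/31 + 16·8/31 + 25·4/31 + 36·2/31 + 49·1/31
 = 144/31 + 128/31 + 100/31 + 72/31 + 49/31
 = 493/31

15.9032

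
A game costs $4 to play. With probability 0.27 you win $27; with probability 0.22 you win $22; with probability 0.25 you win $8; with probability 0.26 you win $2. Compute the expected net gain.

10.65

E[payout] = 27·0.27 + 22·0.22 + 8·0.25 + 2·0.26
 = 7.29 + 4.84 + 2 + 0.52
 = 14.65
Net = 14.65 - 4 = 10.65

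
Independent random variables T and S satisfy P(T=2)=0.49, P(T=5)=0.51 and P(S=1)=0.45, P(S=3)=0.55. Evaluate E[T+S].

5.63

E[T+S] = Σ_t Σ_s (t+s) · P(T=t)P(S=s)
 = 3·0.2205 + 5·0.2695 + 6·0.2295 + 8·0.2805
 = 0.6615 + 1.3475 + 1.377 + 2.244
 = 5.63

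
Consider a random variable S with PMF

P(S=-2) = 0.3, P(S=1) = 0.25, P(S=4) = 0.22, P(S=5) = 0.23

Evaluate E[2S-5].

E[2S-5] = Σ (2s-5)·P(S=s)
 = (-9)·0.3 + (-3)·0.25 + 3·0.22 + 5·0.23
 = (-2.7) + (-0.75) + 0.66 + 1.15
 = -1.64

-1.64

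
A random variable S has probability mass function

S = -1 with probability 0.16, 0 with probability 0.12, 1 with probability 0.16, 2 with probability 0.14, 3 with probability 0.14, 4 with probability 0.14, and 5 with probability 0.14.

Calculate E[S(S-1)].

E[S(S-1)] = Σ s(s-1)·P(S=s)
 = 2·0.16 + 0·0.12 + 0·0.16 + 2·0.14 + 6·0.14 + 12·0.14 + 20·0.14
 = 0.32 + 0 + 0 + 0.28 + 0.84 + 1.68 + 2.8
 = 5.92

5.92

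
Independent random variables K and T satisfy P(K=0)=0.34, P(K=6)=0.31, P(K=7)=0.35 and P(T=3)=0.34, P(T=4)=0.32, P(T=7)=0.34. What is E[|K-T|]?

3.0232

E[|K-T|] = Σ_k Σ_t |k-t| · P(K=k)P(T=t)
 = 3·0.1156 + 4·0.1088 + 7·0.1156 + 3·0.1054 + 2·0.0992 + 1·0.1054 + 4·0.119 + 3·0.112 + 0·0.119
 = 0.3468 + 0.4352 + 0.8092 + 0.3162 + 0.1984 + 0.1054 + 0.476 + 0.336 + 0
 = 3.0232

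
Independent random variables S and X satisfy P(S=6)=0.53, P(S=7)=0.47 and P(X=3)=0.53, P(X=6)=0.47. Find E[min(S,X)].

E[min(S,X)] = Σ_s Σ_x min(s,x) · P(S=s)P(X=x)
 = 3·0.2809 + 6·0.2491 + 3·0.2491 + 6·0.2209
 = 0.8427 + 1.4946 + 0.7473 + 1.3254
 = 4.41

4.41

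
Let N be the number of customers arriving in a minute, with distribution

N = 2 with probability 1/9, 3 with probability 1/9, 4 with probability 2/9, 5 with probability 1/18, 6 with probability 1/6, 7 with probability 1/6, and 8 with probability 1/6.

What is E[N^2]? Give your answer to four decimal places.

E[N^2] = Σ n^2·P(N=n)
 = 4·1/9 + 9·1/9 + 16·2/9 + 25·1/18 + 36·1/6 + 49·1/6 + 64·1/6
 = 4/9 + 1 + 32/9 + 25/18 + 6 + 49/6 + 32/3
 = 281/9

31.2222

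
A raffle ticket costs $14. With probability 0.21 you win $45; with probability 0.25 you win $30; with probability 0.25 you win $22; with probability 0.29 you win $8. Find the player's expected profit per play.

10.77

E[payout] = 45·0.21 + 30·0.25 + 22·0.25 + 8·0.29
 = 9.45 + 7.5 + 5.5 + 2.32
 = 24.77
Net = 24.77 - 14 = 10.77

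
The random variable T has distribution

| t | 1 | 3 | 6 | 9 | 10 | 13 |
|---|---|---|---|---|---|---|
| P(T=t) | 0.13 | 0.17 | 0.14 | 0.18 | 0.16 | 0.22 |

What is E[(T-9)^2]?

E[(T-9)^2] = Σ (t-9)^2·P(T=t)
 = 64·0.13 + 36·0.17 + 9·0.14 + 0·0.18 + 1·0.16 + 16·0.22
 = 8.32 + 6.12 + 1.26 + 0 + 0.16 + 3.52
 = 19.38

19.38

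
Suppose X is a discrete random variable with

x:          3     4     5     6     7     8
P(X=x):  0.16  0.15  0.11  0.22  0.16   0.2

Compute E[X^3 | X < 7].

117.484375

P(X < 7) = 0.16 + 0.15 + 0.11 + 0.22 = 0.64.
E[X^3 | X < 7] = [27·0.16 + 64·0.15 + 125·0.11 + 216·0.22] / 0.64
 = 75.19 / 0.64
 = 7519/64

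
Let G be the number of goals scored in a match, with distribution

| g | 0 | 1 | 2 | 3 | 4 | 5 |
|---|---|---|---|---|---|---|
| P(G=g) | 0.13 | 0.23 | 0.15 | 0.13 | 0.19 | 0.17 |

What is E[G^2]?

9.29

E[G^2] = Σ g^2·P(G=g)
 = 0·0.13 + 1·0.23 + 4·0.15 + 9·0.13 + 16·0.19 + 25·0.17
 = 0 + 0.23 + 0.6 + 1.17 + 3.04 + 4.25
 = 9.29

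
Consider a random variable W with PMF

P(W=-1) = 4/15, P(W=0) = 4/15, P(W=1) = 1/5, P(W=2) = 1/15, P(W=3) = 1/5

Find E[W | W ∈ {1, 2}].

1.25

P(W ∈ {1, 2}) = 1/5 + 1/15 = 4/15.
E[W | W ∈ {1, 2}] = [1·1/5 + 2·1/15] / (4/15)
 = 1/3 / (4/15)
 = 5/4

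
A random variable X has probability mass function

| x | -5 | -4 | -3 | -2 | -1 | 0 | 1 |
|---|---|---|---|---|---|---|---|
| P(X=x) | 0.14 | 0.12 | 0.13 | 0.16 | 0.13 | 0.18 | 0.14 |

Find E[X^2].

E[X^2] = Σ x^2·P(X=x)
 = 25·0.14 + 16·0.12 + 9·0.13 + 4·0.16 + 1·0.13 + 0·0.18 + 1·0.14
 = 3.5 + 1.92 + 1.17 + 0.64 + 0.13 + 0 + 0.14
 = 7.5

7.5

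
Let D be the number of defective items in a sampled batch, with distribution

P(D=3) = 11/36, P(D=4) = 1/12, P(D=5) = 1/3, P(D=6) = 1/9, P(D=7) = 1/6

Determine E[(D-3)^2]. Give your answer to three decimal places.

E[(D-3)^2] = Σ (d-3)^2·P(D=d)
 = 0·11/36 + 1·1/12 + 4·1/3 + 9·1/9 + 16·1/6
 = 0 + 1/12 + 4/3 + 1 + 8/3
 = 61/12

5.083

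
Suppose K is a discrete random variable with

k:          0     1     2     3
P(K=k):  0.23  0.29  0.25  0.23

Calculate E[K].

1.48

E[K] = Σ k·P(K=k)
 = 0·0.23 + 1·0.29 + 2·0.25 + 3·0.23
 = 0 + 0.29 + 0.5 + 0.69
 = 1.48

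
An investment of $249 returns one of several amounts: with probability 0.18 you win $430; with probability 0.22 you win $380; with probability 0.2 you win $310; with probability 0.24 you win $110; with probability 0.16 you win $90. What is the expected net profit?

14.8

E[payout] = 430·0.18 + 380·0.22 + 310·0.2 + 110·0.24 + 90·0.16
 = 77.4 + 83.6 + 62 + 26.4 + 14.4
 = 263.8
Net = 263.8 - 249 = 14.8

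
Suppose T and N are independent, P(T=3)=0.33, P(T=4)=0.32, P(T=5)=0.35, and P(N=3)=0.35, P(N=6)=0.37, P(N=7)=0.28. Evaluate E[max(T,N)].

5.587

E[max(T,N)] = Σ_t Σ_n max(t,n) · P(T=t)P(N=n)
 = 3·0.1155 + 6·0.1221 + 7·0.0924 + 4·0.112 + 6·0.1184 + 7·0.0896 + 5·0.1225 + 6·0.1295 + 7·0.098
 = 0.3465 + 0.7326 + 0.6468 + 0.448 + 0.7104 + 0.6272 + 0.6125 + 0.777 + 0.686
 = 5.587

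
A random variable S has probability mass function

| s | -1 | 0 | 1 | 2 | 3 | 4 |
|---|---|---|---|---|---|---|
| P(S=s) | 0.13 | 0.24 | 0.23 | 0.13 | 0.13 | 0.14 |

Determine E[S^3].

E[S^3] = Σ s^3·P(S=s)
 = (-1)·0.13 + 0·0.24 + 1·0.23 + 8·0.13 + 27·0.13 + 64·0.14
 = (-0.13) + 0 + 0.23 + 1.04 + 3.51 + 8.96
 = 13.61

13.61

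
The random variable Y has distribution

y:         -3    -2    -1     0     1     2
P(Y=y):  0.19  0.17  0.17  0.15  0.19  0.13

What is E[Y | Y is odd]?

-1

P(Y is odd) = 0.19 + 0.17 + 0.19 = 0.55.
E[Y | Y is odd] = [(-3)·0.19 + (-1)·0.17 + 1·0.19] / 0.55
 = -0.55 / 0.55
 = -1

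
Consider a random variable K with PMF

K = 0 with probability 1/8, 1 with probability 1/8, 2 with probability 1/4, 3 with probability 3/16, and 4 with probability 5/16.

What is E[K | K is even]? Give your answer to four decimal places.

P(K is even) = 1/8 + 1/4 + 5/16 = 11/16.
E[K | K is even] = [0·1/8 + 2·1/4 + 4·5/16] / (11/16)
 = 7/4 / (11/16)
 = 28/11

2.5455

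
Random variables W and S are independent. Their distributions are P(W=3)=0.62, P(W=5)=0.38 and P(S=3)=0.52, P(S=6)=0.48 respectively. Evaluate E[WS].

16.6944

E[WS] = Σ_w Σ_s ws · P(W=w)P(S=s)
 = 9·0.3224 + 18·0.2976 + 15·0.1976 + 30·0.1824
 = 2.9016 + 5.3568 + 2.964 + 5.472
 = 16.6944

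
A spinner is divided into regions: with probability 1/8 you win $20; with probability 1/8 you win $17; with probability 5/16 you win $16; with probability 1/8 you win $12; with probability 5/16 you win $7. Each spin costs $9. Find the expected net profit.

4.3125

E[payout] = 20·1/8 + 17·1/8 + 16·5/16 + 12·1/8 + 7·5/16
 = 5/2 + 17/8 + 5 + 3/2 + 35/16
 = 213/16
Net = 213/16 - 9 = 69/16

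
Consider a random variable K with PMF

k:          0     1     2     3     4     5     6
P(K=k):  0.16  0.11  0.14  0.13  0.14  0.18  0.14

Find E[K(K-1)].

10.54

E[K(K-1)] = Σ k(k-1)·P(K=k)
 = 0·0.16 + 0·0.11 + 2·0.14 + 6·0.13 + 12·0.14 + 20·0.18 + 30·0.14
 = 0 + 0 + 0.28 + 0.78 + 1.68 + 3.6 + 4.2
 = 10.54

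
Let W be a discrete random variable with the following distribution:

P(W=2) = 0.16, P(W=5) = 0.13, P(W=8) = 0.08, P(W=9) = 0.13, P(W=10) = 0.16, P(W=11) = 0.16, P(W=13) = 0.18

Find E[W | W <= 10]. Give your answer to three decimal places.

6.636

P(W <= 10) = 0.16 + 0.13 + 0.08 + 0.13 + 0.16 = 0.66.
E[W | W <= 10] = [2·0.16 + 5·0.13 + 8·0.08 + 9·0.13 + 10·0.16] / 0.66
 = 4.38 / 0.66
 = 73/11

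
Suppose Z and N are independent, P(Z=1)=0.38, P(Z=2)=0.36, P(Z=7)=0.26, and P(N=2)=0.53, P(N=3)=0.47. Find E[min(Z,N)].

1.7422

E[min(Z,N)] = Σ_z Σ_n min(z,n) · P(Z=z)P(N=n)
 = 1·0.2014 + 1·0.1786 + 2·0.1908 + 2·0.1692 + 2·0.1378 + 3·0.1222
 = 0.2014 + 0.1786 + 0.3816 + 0.3384 + 0.2756 + 0.3666
 = 1.7422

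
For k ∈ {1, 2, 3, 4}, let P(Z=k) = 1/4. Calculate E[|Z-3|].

1

E[|Z-3|] = Σ |z-3|·P(Z=z)
 = 2·1/4 + 1·1/4 + 0·1/4 + 1·1/4
 = 1/2 + 1/4 + 0 + 1/4
 = 1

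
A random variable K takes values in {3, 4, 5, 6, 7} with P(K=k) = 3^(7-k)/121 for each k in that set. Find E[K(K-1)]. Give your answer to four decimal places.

9.2727

E[K(K-1)] = Σ k(k-1)·P(K=k)
 = 6·81/121 + 12·27/121 + 20·9/121 + 30·3/121 + 42·1/121
 = 486/121 + 324/121 + 180/121 + 90/121 + 42/121
 = 102/11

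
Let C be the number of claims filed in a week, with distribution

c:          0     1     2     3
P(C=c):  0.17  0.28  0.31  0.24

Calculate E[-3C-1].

-5.86

E[-3C-1] = Σ (-3c-1)·P(C=c)
 = (-1)·0.17 + (-4)·0.28 + (-7)·0.31 + (-10)·0.24
 = (-0.17) + (-1.12) + (-2.17) + (-2.4)
 = -5.86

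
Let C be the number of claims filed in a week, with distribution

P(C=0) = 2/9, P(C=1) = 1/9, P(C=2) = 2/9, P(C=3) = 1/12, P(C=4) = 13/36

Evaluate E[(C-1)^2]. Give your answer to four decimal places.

E[(C-1)^2] = Σ (c-1)^2·P(C=c)
 = 1·2/9 + 0·1/9 + 1·2/9 + 4·1/12 + 9·13/36
 = 2/9 + 0 + 2/9 + 1/3 + 13/4
 = 145/36

4.0278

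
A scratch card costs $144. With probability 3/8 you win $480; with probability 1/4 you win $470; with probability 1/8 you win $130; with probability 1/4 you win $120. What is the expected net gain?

199.75

E[payout] = 480·3/8 + 470·1/4 + 130·1/8 + 120·1/4
 = 180 + 235/2 + 65/4 + 30
 = 1375/4
Net = 1375/4 - 144 = 799/4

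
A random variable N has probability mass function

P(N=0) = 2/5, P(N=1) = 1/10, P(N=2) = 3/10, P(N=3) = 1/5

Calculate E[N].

1.3

E[N] = Σ n·P(N=n)
 = 0·2/5 + 1·1/10 + 2·3/10 + 3·1/5
 = 0 + 1/10 + 3/5 + 3/5
 = 13/10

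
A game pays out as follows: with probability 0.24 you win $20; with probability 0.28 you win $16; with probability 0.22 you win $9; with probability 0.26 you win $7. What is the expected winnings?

13.08

E[payout] = 20·0.24 + 16·0.28 + 9·0.22 + 7·0.26
 = 4.8 + 4.48 + 1.98 + 1.82
 = 13.08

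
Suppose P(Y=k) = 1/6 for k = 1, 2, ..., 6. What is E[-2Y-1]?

E[-2Y-1] = Σ (-2y-1)·P(Y=y)
 = (-3)·1/6 + (-5)·1/6 + (-7)·1/6 + (-9)·1/6 + (-11)·1/6 + (-13)·1/6
 = (-1/2) + (-5/6) + (-7/6) + (-3/2) + (-11/6) + (-13/6)
 = -8

-8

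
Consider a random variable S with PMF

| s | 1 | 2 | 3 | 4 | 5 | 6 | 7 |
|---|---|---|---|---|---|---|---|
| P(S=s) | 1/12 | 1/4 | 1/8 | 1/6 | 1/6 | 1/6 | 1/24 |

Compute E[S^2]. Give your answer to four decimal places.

17.0833

E[S^2] = Σ s^2·P(S=s)
 = 1·1/12 + 4·1/4 + 9·1/8 + 16·1/6 + 25·1/6 + 36·1/6 + 49·1/24
 = 1/12 + 1 + 9/8 + 8/3 + 25/6 + 6 + 49/24
 = 205/12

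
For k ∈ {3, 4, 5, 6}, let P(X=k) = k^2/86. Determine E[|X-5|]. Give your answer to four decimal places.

0.8140

E[|X-5|] = Σ |x-5|·P(X=x)
 = 2·9/86 + 1·8/43 + 0·25/86 + 1·18/43
 = 9/43 + 8/43 + 0 + 18/43
 = 35/43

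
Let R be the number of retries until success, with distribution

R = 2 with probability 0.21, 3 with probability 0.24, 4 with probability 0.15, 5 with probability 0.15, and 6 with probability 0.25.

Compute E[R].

E[R] = Σ r·P(R=r)
 = 2·0.21 + 3·0.24 + 4·0.15 + 5·0.15 + 6·0.25
 = 0.42 + 0.72 + 0.6 + 0.75 + 1.5
 = 3.99

3.99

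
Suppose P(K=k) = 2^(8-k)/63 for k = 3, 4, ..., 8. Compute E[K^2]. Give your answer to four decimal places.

E[K^2] = Σ k^2·P(K=k)
 = 9·32/63 + 16·16/63 + 25·8/63 + 36·4/63 + 49·2/63 + 64·1/63
 = 32/7 + 256/63 + 200/63 + 16/7 + 14/9 + 64/63
 = 50/3

16.6667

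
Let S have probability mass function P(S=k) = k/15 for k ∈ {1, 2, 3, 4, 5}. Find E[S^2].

E[S^2] = Σ s^2·P(S=s)
 = 1·1/15 + 4·2/15 + 9·1/5 + 16·4/15 + 25·1/3
 = 1/15 + 8/15 + 9/5 + 64/15 + 25/3
 = 15

15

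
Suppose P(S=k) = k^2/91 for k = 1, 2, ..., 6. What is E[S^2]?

25

E[S^2] = Σ s^2·P(S=s)
 = 1·1/91 + 4·4/91 + 9·9/91 + 16·16/91 + 25·25/91 + 36·36/91
 = 1/91 + 16/91 + 81/91 + 256/91 + 625/91 + 1296/91
 = 25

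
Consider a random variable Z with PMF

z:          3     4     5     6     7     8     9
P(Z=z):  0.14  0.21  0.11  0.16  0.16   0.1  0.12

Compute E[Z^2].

37.09

E[Z^2] = Σ z^2·P(Z=z)
 = 9·0.14 + 16·0.21 + 25·0.11 + 36·0.16 + 49·0.16 + 64·0.1 + 81·0.12
 = 1.26 + 3.36 + 2.75 + 5.76 + 7.84 + 6.4 + 9.72
 = 37.09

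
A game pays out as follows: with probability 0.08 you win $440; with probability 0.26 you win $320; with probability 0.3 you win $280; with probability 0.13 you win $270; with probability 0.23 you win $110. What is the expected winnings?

E[payout] = 440·0.08 + 320·0.26 + 280·0.3 + 270·0.13 + 110·0.23
 = 35.2 + 83.2 + 84 + 35.1 + 25.3
 = 262.8

262.8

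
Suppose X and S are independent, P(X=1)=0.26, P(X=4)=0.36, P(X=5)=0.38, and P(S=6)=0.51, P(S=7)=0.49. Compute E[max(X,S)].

6.49

E[max(X,S)] = Σ_x Σ_s max(x,s) · P(X=x)P(S=s)
 = 6·0.1326 + 7·0.1274 + 6·0.1836 + 7·0.1764 + 6·0.1938 + 7·0.1862
 = 0.7956 + 0.8918 + 1.1016 + 1.2348 + 1.1628 + 1.3034
 = 6.49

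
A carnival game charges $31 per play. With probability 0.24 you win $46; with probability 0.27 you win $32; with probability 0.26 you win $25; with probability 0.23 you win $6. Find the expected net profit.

E[payout] = 46·0.24 + 32·0.27 + 25·0.26 + 6·0.23
 = 11.04 + 8.64 + 6.5 + 1.38
 = 27.56
Net = 27.56 - 31 = -3.44

-3.44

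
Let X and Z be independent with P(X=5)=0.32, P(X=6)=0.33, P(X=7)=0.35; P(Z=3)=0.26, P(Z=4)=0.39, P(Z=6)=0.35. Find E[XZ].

26.7732

E[XZ] = Σ_x Σ_z xz · P(X=x)P(Z=z)
 = 15·0.0832 + 20·0.1248 + 30·0.112 + 18·0.0858 + 24·0.1287 + 36·0.1155 + 21·0.091 + 28·0.1365 + 42·0.1225
 = 1.248 + 2.496 + 3.36 + 1.5444 + 3.0888 + 4.158 + 1.911 + 3.822 + 5.145
 = 26.7732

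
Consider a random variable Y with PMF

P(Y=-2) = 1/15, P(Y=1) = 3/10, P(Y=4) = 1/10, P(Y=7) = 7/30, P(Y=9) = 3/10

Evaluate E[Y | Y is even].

P(Y is even) = 1/15 + 1/10 = 1/6.
E[Y | Y is even] = [(-2)·1/15 + 4·1/10] / (1/6)
 = 4/15 / (1/6)
 = 8/5

1.6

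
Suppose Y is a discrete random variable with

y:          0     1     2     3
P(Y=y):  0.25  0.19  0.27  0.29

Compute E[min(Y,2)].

E[min(Y,2)] = Σ min(y,2)·P(Y=y)
 = 0·0.25 + 1·0.19 + 2·0.27 + 2·0.29
 = 0 + 0.19 + 0.54 + 0.58
 = 1.31

1.31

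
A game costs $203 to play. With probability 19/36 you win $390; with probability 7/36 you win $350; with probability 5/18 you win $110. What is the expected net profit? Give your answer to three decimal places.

E[payout] = 390·19/36 + 350·7/36 + 110·5/18
 = 1235/6 + 1225/18 + 275/9
 = 2740/9
Net = 2740/9 - 203 = 913/9

101.444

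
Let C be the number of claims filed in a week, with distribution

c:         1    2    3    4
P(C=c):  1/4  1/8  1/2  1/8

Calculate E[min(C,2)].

1.75

E[min(C,2)] = Σ min(c,2)·P(C=c)
 = 1·1/4 + 2·1/8 + 2·1/2 + 2·1/8
 = 1/4 + 1/4 + 1 + 1/4
 = 7/4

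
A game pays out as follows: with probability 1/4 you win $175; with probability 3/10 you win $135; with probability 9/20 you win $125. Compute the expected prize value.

E[payout] = 175·1/4 + 135·3/10 + 125·9/20
 = 175/4 + 81/2 + 225/4
 = 281/2

140.5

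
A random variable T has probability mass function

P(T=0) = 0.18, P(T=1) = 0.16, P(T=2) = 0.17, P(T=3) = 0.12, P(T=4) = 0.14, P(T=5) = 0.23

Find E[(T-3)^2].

3.49

E[(T-3)^2] = Σ (t-3)^2·P(T=t)
 = 9·0.18 + 4·0.16 + 1·0.17 + 0·0.12 + 1·0.14 + 4·0.23
 = 1.62 + 0.64 + 0.17 + 0 + 0.14 + 0.92
 = 3.49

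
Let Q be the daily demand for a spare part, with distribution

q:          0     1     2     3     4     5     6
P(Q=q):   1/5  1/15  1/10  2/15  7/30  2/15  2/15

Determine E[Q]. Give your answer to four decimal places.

E[Q] = Σ q·P(Q=q)
 = 0·1/5 + 1·1/15 + 2·1/10 + 3·2/15 + 4·7/30 + 5·2/15 + 6·2/15
 = 0 + 1/15 + 1/5 + 2/5 + 14/15 + 2/3 + 4/5
 = 46/15

3.0667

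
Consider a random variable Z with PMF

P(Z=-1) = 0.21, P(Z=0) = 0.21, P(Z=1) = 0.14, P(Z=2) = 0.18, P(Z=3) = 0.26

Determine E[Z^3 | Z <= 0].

P(Z <= 0) = 0.21 + 0.21 = 0.42.
E[Z^3 | Z <= 0] = [(-1)·0.21 + 0·0.21] / 0.42
 = -0.21 / 0.42
 = -1/2

-0.5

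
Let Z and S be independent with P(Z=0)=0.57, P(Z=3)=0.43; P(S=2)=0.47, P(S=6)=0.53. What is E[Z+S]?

E[Z+S] = Σ_z Σ_s (z+s) · P(Z=z)P(S=s)
 = 2·0.2679 + 6·0.3021 + 5·0.2021 + 9·0.2279
 = 0.5358 + 1.8126 + 1.0105 + 2.0511
 = 5.41

5.41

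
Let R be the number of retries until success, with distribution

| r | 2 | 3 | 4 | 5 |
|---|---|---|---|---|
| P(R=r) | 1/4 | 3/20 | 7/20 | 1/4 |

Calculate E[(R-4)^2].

1.4

E[(R-4)^2] = Σ (r-4)^2·P(R=r)
 = 4·1/4 + 1·3/20 + 0·7/20 + 1·1/4
 = 1 + 3/20 + 0 + 1/4
 = 7/5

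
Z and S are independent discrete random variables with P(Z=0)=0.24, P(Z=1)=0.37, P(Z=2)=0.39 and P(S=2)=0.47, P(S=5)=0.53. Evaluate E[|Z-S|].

E[|Z-S|] = Σ_z Σ_s |z-s| · P(Z=z)P(S=s)
 = 2·0.1128 + 5·0.1272 + 1·0.1739 + 4·0.1961 + 0·0.1833 + 3·0.2067
 = 0.2256 + 0.636 + 0.1739 + 0.7844 + 0 + 0.6201
 = 2.44

2.44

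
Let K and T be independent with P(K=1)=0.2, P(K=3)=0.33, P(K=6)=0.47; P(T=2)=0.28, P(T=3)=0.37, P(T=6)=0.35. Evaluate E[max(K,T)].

E[max(K,T)] = Σ_k Σ_t max(k,t) · P(K=k)P(T=t)
 = 2·0.056 + 3·0.074 + 6·0.07 + 3·0.0924 + 3·0.1221 + 6·0.1155 + 6·0.1316 + 6·0.1739 + 6·0.1645
 = 0.112 + 0.222 + 0.42 + 0.2772 + 0.3663 + 0.693 + 0.7896 + 1.0434 + 0.987
 = 4.9105

4.9105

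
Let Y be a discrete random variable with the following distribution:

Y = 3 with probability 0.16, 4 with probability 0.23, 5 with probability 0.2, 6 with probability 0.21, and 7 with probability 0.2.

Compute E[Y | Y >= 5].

P(Y >= 5) = 0.2 + 0.21 + 0.2 = 0.61.
E[Y | Y >= 5] = [5·0.2 + 6·0.21 + 7·0.2] / 0.61
 = 3.66 / 0.61
 = 6

6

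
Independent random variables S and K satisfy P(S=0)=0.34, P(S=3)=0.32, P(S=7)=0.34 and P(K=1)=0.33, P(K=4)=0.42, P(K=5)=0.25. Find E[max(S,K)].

4.7428

E[max(S,K)] = Σ_s Σ_k max(s,k) · P(S=s)P(K=k)
 = 1·0.1122 + 4·0.1428 + 5·0.085 + 3·0.1056 + 4·0.1344 + 5·0.08 + 7·0.1122 + 7·0.1428 + 7·0.085
 = 0.1122 + 0.5712 + 0.425 + 0.3168 + 0.5376 + 0.4 + 0.7854 + 0.9996 + 0.595
 = 4.7428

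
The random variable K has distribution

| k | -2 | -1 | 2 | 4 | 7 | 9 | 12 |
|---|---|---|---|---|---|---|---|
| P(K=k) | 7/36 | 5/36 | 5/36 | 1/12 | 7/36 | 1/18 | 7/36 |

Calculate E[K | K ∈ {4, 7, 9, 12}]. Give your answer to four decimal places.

8.5789

P(K ∈ {4, 7, 9, 12}) = 1/12 + 7/36 + 1/18 + 7/36 = 19/36.
E[K | K ∈ {4, 7, 9, 12}] = [4·1/12 + 7·7/36 + 9·1/18 + 12·7/36] / (19/36)
 = 163/36 / (19/36)
 = 163/19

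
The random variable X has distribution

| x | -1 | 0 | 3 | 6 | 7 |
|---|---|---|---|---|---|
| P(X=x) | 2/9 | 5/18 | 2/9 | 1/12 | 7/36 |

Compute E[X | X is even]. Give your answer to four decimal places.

P(X is even) = 5/18 + 1/12 = 13/36.
E[X | X is even] = [0·5/18 + 6·1/12] / (13/36)
 = 1/2 / (13/36)
 = 18/13

1.3846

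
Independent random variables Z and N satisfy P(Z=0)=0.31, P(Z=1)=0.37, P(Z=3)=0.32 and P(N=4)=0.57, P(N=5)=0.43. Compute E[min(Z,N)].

1.33

E[min(Z,N)] = Σ_z Σ_n min(z,n) · P(Z=z)P(N=n)
 = 0·0.1767 + 0·0.1333 + 1·0.2109 + 1·0.1591 + 3·0.1824 + 3·0.1376
 = 0 + 0 + 0.2109 + 0.1591 + 0.5472 + 0.4128
 = 1.33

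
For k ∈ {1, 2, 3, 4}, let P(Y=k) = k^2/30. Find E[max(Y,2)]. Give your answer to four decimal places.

3.3667

E[max(Y,2)] = Σ max(y,2)·P(Y=y)
 = 2·1/30 + 2·2/15 + 3·3/10 + 4·8/15
 = 1/15 + 4/15 + 9/10 + 32/15
 = 101/30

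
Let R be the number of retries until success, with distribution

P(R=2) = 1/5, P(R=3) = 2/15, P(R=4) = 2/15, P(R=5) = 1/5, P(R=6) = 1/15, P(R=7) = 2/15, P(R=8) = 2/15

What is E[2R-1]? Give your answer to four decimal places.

E[2R-1] = Σ (2r-1)·P(R=r)
 = 3·1/5 + 5·2/15 + 7·2/15 + 9·1/5 + 11·1/15 + 13·2/15 + 15·2/15
 = 3/5 + 2/3 + 14/15 + 9/5 + 11/15 + 26/15 + 2
 = 127/15

8.4667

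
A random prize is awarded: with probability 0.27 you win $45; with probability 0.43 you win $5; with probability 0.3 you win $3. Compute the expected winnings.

E[payout] = 45·0.27 + 5·0.43 + 3·0.3
 = 12.15 + 2.15 + 0.9
 = 15.2

15.2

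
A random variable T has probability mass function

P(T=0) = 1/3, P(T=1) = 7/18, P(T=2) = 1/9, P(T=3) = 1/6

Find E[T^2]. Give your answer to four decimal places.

2.3333

E[T^2] = Σ t^2·P(T=t)
 = 0·1/3 + 1·7/18 + 4·1/9 + 9·1/6
 = 0 + 7/18 + 4/9 + 3/2
 = 7/3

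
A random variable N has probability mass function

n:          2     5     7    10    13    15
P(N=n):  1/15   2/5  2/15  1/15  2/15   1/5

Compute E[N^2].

91

E[N^2] = Σ n^2·P(N=n)
 = 4·1/15 + 25·2/5 + 49·2/15 + 100·1/15 + 169·2/15 + 225·1/5
 = 4/15 + 10 + 98/15 + 20/3 + 338/15 + 45
 = 91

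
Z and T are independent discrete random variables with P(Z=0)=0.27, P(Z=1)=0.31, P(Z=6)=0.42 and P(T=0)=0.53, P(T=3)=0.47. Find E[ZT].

E[ZT] = Σ_z Σ_t zt · P(Z=z)P(T=t)
 = 0·0.1431 + 0·0.1269 + 0·0.1643 + 3·0.1457 + 0·0.2226 + 18·0.1974
 = 0 + 0 + 0 + 0.4371 + 0 + 3.5532
 = 3.9903

3.9903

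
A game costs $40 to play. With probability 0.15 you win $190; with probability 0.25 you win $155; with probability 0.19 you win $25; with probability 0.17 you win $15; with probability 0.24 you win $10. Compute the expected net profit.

E[payout] = 190·0.15 + 155·0.25 + 25·0.19 + 15·0.17 + 10·0.24
 = 28.5 + 38.75 + 4.75 + 2.55 + 2.4
 = 76.95
Net = 76.95 - 40 = 36.95

36.95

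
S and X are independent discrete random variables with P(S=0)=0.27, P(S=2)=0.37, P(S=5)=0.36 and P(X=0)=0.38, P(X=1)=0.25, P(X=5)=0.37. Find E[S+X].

4.64

E[S+X] = Σ_s Σ_x (s+x) · P(S=s)P(X=x)
 = 0·0.1026 + 1·0.0675 + 5·0.0999 + 2·0.1406 + 3·0.0925 + 7·0.1369 + 5·0.1368 + 6·0.09 + 10·0.1332
 = 0 + 0.0675 + 0.4995 + 0.2812 + 0.2775 + 0.9583 + 0.684 + 0.54 + 1.332
 = 4.64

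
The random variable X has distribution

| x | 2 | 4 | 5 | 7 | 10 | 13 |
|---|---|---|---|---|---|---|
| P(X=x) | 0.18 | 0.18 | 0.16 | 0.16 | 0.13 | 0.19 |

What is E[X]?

6.77

E[X] = Σ x·P(X=x)
 = 2·0.18 + 4·0.18 + 5·0.16 + 7·0.16 + 10·0.13 + 13·0.19
 = 0.36 + 0.72 + 0.8 + 1.12 + 1.3 + 2.47
 = 6.77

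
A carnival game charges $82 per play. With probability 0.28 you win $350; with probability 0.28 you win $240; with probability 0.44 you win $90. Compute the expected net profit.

122.8

E[payout] = 350·0.28 + 240·0.28 + 90·0.44
 = 98 + 67.2 + 39.6
 = 204.8
Net = 204.8 - 82 = 122.8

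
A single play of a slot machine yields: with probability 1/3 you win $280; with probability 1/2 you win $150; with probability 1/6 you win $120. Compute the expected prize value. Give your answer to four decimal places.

E[payout] = 280·1/3 + 150·1/2 + 120·1/6
 = 280/3 + 75 + 20
 = 565/3

188.3333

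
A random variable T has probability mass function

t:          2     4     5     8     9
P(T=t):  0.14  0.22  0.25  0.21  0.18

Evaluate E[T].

E[T] = Σ t·P(T=t)
 = 2·0.14 + 4·0.22 + 5·0.25 + 8·0.21 + 9·0.18
 = 0.28 + 0.88 + 1.25 + 1.68 + 1.62
 = 5.71

5.71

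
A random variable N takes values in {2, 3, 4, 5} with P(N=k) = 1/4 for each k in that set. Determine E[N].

E[N] = Σ n·P(N=n)
 = 2·1/4 + 3·1/4 + 4·1/4 + 5·1/4
 = 1/2 + 3/4 + 1 + 5/4
 = 7/2

3.5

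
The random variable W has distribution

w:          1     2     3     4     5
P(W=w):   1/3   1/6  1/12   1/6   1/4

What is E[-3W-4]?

-12.5

E[-3W-4] = Σ (-3w-4)·P(W=w)
 = (-7)·1/3 + (-10)·1/6 + (-13)·1/12 + (-16)·1/6 + (-19)·1/4
 = (-7/3) + (-5/3) + (-13/12) + (-8/3) + (-19/4)
 = -25/2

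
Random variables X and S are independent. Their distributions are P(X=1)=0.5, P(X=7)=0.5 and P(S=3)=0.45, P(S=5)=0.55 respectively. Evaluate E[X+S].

8.1

E[X+S] = Σ_x Σ_s (x+s) · P(X=x)P(S=s)
 = 4·0.225 + 6·0.275 + 10·0.225 + 12·0.275
 = 0.9 + 1.65 + 2.25 + 3.3
 = 8.1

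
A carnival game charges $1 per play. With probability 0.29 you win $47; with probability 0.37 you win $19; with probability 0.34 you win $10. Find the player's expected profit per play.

E[payout] = 47·0.29 + 19·0.37 + 10·0.34
 = 13.63 + 7.03 + 3.4
 = 24.06
Net = 24.06 - 1 = 23.06

23.06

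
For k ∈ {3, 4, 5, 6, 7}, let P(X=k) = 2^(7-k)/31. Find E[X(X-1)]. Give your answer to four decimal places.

12.0645

E[X(X-1)] = Σ x(x-1)·P(X=x)
 = 6·16/31 + 12·8/31 + 20·4/31 + 30·2/31 + 42·1/31
 = 96/31 + 96/31 + 80/31 + 60/31 + 42/31
 = 374/31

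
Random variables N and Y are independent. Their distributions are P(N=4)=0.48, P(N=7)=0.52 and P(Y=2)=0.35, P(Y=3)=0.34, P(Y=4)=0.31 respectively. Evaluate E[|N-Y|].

2.6

E[|N-Y|] = Σ_n Σ_y |n-y| · P(N=n)P(Y=y)
 = 2·0.168 + 1·0.1632 + 0·0.1488 + 5·0.182 + 4·0.1768 + 3·0.1612
 = 0.336 + 0.1632 + 0 + 0.91 + 0.7072 + 0.4836
 = 2.6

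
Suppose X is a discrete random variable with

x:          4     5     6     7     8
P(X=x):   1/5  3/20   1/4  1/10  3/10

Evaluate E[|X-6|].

E[|X-6|] = Σ |x-6|·P(X=x)
 = 2·1/5 + 1·3/20 + 0·1/4 + 1·1/10 + 2·3/10
 = 2/5 + 3/20 + 0 + 1/10 + 3/5
 = 5/4

1.25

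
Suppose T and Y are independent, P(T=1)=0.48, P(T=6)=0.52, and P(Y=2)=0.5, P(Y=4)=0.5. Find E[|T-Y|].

E[|T-Y|] = Σ_t Σ_y |t-y| · P(T=t)P(Y=y)
 = 1·0.24 + 3·0.24 + 4·0.26 + 2·0.26
 = 0.24 + 0.72 + 1.04 + 0.52
 = 2.52

2.52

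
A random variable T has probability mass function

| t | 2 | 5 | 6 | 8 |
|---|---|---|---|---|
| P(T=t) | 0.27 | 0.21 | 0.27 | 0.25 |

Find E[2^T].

89.08

E[2^T] = Σ 2^t·P(T=t)
 = 4·0.27 + 32·0.21 + 64·0.27 + 256·0.25
 = 1.08 + 6.72 + 17.28 + 64
 = 89.08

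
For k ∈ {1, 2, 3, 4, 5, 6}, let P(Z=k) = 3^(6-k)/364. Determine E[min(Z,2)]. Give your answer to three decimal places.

E[min(Z,2)] = Σ min(z,2)·P(Z=z)
 = 1·243/364 + 2·81/364 + 2·27/364 + 2·9/364 + 2·3/364 + 2·1/364
 = 243/364 + 81/182 + 27/182 + 9/182 + 3/182 + 1/182
 = 485/364

1.332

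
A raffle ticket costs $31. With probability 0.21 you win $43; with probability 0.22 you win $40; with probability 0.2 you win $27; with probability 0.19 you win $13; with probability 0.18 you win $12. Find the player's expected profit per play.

-3.14

E[payout] = 43·0.21 + 40·0.22 + 27·0.2 + 13·0.19 + 12·0.18
 = 9.03 + 8.8 + 5.4 + 2.47 + 2.16
 = 27.86
Net = 27.86 - 31 = -3.14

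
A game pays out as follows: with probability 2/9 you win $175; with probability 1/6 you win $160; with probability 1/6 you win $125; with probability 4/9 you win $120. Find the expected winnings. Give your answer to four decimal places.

139.7222

E[payout] = 175·2/9 + 160·1/6 + 125·1/6 + 120·4/9
 = 350/9 + 80/3 + 125/6 + 160/3
 = 2515/18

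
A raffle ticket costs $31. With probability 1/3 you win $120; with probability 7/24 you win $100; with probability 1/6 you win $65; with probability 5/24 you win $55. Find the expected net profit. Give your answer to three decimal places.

60.458

E[payout] = 120·1/3 + 100·7/24 + 65·1/6 + 55·5/24
 = 40 + 175/6 + 65/6 + 275/24
 = 2195/24
Net = 2195/24 - 31 = 1451/24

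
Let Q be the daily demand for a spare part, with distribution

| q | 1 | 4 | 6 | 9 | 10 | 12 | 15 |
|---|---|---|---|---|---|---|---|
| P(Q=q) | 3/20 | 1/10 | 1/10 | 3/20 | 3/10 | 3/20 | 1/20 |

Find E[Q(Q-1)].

72.3

E[Q(Q-1)] = Σ q(q-1)·P(Q=q)
 = 0·3/20 + 12·1/10 + 30·1/10 + 72·3/20 + 90·3/10 + 132·3/20 + 210·1/20
 = 0 + 6/5 + 3 + 54/5 + 27 + 99/5 + 21/2
 = 723/10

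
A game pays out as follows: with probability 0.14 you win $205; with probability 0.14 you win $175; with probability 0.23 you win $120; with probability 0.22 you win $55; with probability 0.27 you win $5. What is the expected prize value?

E[payout] = 205·0.14 + 175·0.14 + 120·0.23 + 55·0.22 + 5·0.27
 = 28.7 + 24.5 + 27.6 + 12.1 + 1.35
 = 94.25

94.25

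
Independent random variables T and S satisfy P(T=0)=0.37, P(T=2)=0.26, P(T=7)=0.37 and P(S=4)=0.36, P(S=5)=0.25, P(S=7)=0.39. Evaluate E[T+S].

E[T+S] = Σ_t Σ_s (t+s) · P(T=t)P(S=s)
 = 4·0.1332 + 5·0.0925 + 7·0.1443 + 6·0.0936 + 7·0.065 + 9·0.1014 + 11·0.1332 + 12·0.0925 + 14·0.1443
 = 0.5328 + 0.4625 + 1.0101 + 0.5616 + 0.455 + 0.9126 + 1.4652 + 1.11 + 2.0202
 = 8.53

8.53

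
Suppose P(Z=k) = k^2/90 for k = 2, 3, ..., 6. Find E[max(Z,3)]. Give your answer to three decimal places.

E[max(Z,3)] = Σ max(z,3)·P(Z=z)
 = 3·2/45 + 3·1/10 + 4·8/45 + 5·5/18 + 6·2/5
 = 2/15 + 3/10 + 32/45 + 25/18 + 12/5
 = 74/15

4.933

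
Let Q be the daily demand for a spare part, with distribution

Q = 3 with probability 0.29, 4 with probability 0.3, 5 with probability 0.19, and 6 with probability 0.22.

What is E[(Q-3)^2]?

E[(Q-3)^2] = Σ (q-3)^2·P(Q=q)
 = 0·0.29 + 1·0.3 + 4·0.19 + 9·0.22
 = 0 + 0.3 + 0.76 + 1.98
 = 3.04

3.04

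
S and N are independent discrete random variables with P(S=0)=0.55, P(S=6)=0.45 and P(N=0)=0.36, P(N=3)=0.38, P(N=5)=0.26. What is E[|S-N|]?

E[|S-N|] = Σ_s Σ_n |s-n| · P(S=s)P(N=n)
 = 0·0.198 + 3·0.209 + 5·0.143 + 6·0.162 + 3·0.171 + 1·0.117
 = 0 + 0.627 + 0.715 + 0.972 + 0.513 + 0.117
 = 2.944

2.944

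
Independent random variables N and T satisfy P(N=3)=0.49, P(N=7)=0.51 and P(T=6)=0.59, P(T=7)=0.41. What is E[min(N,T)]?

4.7391

E[min(N,T)] = Σ_n Σ_t min(n,t) · P(N=n)P(T=t)
 = 3·0.2891 + 3·0.2009 + 6·0.3009 + 7·0.2091
 = 0.8673 + 0.6027 + 1.8054 + 1.4637
 = 4.7391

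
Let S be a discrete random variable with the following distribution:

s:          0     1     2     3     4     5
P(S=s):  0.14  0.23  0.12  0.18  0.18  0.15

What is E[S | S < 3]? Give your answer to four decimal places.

0.9592

P(S < 3) = 0.14 + 0.23 + 0.12 = 0.49.
E[S | S < 3] = [0·0.14 + 1·0.23 + 2·0.12] / 0.49
 = 0.47 / 0.49
 = 47/49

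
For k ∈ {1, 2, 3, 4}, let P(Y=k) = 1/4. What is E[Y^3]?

E[Y^3] = Σ y^3·P(Y=y)
 = 1·1/4 + 8·1/4 + 27·1/4 + 64·1/4
 = 1/4 + 2 + 27/4 + 16
 = 25

25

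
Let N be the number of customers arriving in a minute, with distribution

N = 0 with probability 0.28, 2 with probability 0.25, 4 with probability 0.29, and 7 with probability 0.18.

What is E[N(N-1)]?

11.54

E[N(N-1)] = Σ n(n-1)·P(N=n)
 = 0·0.28 + 2·0.25 + 12·0.29 + 42·0.18
 = 0 + 0.5 + 3.48 + 7.56
 = 11.54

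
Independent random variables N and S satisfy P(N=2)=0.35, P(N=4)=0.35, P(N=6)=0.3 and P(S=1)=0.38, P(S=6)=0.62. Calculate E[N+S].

E[N+S] = Σ_n Σ_s (n+s) · P(N=n)P(S=s)
 = 3·0.133 + 8·0.217 + 5·0.133 + 10·0.217 + 7·0.114 + 12·0.186
 = 0.399 + 1.736 + 0.665 + 2.17 + 0.798 + 2.232
 = 8

8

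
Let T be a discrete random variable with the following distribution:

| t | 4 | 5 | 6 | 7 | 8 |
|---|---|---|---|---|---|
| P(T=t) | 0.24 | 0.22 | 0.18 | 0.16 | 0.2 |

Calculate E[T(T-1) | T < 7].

P(T < 7) = 0.24 + 0.22 + 0.18 = 0.64.
E[T(T-1) | T < 7] = [12·0.24 + 20·0.22 + 30·0.18] / 0.64
 = 12.68 / 0.64
 = 317/16

19.8125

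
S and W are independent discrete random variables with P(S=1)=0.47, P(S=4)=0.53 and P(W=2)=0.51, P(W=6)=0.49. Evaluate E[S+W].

E[S+W] = Σ_s Σ_w (s+w) · P(S=s)P(W=w)
 = 3·0.2397 + 7·0.2303 + 6·0.2703 + 10·0.2597
 = 0.7191 + 1.6121 + 1.6218 + 2.597
 = 6.55

6.55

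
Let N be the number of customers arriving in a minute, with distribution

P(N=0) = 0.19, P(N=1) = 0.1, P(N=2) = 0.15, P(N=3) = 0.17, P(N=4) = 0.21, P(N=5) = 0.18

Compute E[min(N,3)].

E[min(N,3)] = Σ min(n,3)·P(N=n)
 = 0·0.19 + 1·0.1 + 2·0.15 + 3·0.17 + 3·0.21 + 3·0.18
 = 0 + 0.1 + 0.3 + 0.51 + 0.63 + 0.54
 = 2.08

2.08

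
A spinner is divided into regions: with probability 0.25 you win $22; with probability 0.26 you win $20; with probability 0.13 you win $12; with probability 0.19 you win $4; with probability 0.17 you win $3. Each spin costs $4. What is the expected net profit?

E[payout] = 22·0.25 + 20·0.26 + 12·0.13 + 4·0.19 + 3·0.17
 = 5.5 + 5.2 + 1.56 + 0.76 + 0.51
 = 13.53
Net = 13.53 - 4 = 9.53

9.53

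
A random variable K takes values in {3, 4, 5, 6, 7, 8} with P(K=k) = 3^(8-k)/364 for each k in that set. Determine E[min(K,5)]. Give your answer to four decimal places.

E[min(K,5)] = Σ min(k,5)·P(K=k)
 = 3·243/364 + 4·81/364 + 5·27/364 + 5·9/364 + 5·3/364 + 5·1/364
 = 729/364 + 81/91 + 135/364 + 45/364 + 15/364 + 5/364
 = 179/52

3.4423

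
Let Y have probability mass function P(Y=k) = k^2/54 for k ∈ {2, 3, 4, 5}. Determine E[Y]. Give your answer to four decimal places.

4.1481

E[Y] = Σ y·P(Y=y)
 = 2·2/27 + 3·1/6 + 4·8/27 + 5·25/54
 = 4/27 + 1/2 + 32/27 + 125/54
 = 112/27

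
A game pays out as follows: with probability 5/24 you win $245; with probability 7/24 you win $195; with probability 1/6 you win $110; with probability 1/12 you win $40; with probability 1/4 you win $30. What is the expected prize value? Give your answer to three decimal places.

137.083

E[payout] = 245·5/24 + 195·7/24 + 110·1/6 + 40·1/12 + 30·1/4
 = 1225/24 + 455/8 + 55/3 + 10/3 + 15/2
 = 1645/12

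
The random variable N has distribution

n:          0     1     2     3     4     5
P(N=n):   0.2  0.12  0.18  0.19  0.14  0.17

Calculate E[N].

E[N] = Σ n·P(N=n)
 = 0·0.2 + 1·0.12 + 2·0.18 + 3·0.19 + 4·0.14 + 5·0.17
 = 0 + 0.12 + 0.36 + 0.57 + 0.56 + 0.85
 = 2.46

2.46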